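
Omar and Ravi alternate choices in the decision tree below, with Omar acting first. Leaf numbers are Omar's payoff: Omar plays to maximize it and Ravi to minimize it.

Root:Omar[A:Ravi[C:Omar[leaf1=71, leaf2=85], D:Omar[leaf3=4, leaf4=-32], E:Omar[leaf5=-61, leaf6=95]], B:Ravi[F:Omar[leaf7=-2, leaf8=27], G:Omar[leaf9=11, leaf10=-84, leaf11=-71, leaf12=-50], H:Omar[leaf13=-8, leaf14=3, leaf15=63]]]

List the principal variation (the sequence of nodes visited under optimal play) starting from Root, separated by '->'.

Root -> B -> G -> leaf9

C (Omar): max(71, 85) = 85
D (Omar): max(4, -32) = 4
E (Omar): max(-61, 95) = 95
A (Ravi): min(85, 4, 95) = 4
F (Omar): max(-2, 27) = 27
G (Omar): max(11, -84, -71, -50) = 11
H (Omar): max(-8, 3, 63) = 63
B (Ravi): min(27, 11, 63) = 11
Root (Omar): max(4, 11) = 11
At Root, Omar picks B (highest: 11).
At B, Ravi picks G (lowest: 11).
At G, Omar picks leaf9 (highest: 11).
Terminal value 11.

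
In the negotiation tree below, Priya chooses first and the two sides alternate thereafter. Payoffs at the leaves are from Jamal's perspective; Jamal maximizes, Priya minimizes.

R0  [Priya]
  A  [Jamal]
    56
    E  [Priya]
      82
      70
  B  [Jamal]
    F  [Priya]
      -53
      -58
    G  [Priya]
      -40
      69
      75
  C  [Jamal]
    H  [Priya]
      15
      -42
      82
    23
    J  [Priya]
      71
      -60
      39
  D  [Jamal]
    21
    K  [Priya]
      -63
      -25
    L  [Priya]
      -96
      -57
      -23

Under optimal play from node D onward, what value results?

21

K (Priya): min(-63, -25) = -63
L (Priya): min(-96, -57, -23) = -96
D (Jamal): max(21, -63, -96) = 21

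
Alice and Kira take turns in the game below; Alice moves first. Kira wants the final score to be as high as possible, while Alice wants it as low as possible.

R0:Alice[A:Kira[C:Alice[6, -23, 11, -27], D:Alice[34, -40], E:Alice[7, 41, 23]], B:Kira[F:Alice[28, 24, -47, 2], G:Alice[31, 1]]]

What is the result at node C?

-27

C (Alice): min(6, -23, 11, -27) = -27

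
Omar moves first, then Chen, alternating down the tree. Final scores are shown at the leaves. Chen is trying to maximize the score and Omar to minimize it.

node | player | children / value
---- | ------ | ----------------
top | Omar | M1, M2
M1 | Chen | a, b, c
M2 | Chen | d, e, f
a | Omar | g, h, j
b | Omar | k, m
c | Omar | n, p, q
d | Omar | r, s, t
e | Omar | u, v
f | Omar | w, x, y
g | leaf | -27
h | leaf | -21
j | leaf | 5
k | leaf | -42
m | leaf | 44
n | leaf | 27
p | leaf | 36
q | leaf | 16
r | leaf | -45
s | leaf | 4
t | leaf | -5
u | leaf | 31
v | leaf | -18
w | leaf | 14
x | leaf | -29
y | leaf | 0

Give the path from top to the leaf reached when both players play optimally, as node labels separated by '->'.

top -> M2 -> e -> v

a (Omar): min(-27, -21, 5) = -27
b (Omar): min(-42, 44) = -42
c (Omar): min(27, 36, 16) = 16
M1 (Chen): max(-27, -42, 16) = 16
d (Omar): min(-45, 4, -5) = -45
e (Omar): min(31, -18) = -18
f (Omar): min(14, -29, 0) = -29
M2 (Chen): max(-45, -18, -29) = -18
top (Omar): min(16, -18) = -18
At top, Omar picks M2 (lowest: -18).
At M2, Chen picks e (highest: -18).
At e, Omar picks v (lowest: -18).
Terminal value -18.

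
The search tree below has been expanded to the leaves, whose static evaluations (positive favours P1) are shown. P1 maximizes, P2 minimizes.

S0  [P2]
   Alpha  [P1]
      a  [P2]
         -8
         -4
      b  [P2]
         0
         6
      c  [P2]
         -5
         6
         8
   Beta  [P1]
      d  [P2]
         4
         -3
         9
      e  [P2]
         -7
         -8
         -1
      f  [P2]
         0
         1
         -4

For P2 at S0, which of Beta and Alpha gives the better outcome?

d (P2): min(4, -3, 9) = -3
e (P2): min(-7, -8, -1) = -8
f (P2): min(0, 1, -4) = -4
Beta (P1): max(-3, -8, -4) = -3
a (P2): min(-8, -4) = -8
b (P2): min(0, 6) = 0
c (P2): min(-5, 6, 8) = -5
Alpha (P1): max(-8, 0, -5) = 0
P2 prefers the lower value; Beta=-3, Alpha=0. Beta is better since -3 < 0.

Beta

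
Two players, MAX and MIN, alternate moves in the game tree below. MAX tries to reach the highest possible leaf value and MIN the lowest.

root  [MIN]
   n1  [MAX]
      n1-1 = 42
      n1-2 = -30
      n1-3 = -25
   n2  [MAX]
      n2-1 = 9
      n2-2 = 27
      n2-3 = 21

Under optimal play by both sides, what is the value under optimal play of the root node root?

n1 (MAX): max(42, -30, -25) = 42
n2 (MAX): max(9, 27, 21) = 27
root (MIN): min(42, 27) = 27

27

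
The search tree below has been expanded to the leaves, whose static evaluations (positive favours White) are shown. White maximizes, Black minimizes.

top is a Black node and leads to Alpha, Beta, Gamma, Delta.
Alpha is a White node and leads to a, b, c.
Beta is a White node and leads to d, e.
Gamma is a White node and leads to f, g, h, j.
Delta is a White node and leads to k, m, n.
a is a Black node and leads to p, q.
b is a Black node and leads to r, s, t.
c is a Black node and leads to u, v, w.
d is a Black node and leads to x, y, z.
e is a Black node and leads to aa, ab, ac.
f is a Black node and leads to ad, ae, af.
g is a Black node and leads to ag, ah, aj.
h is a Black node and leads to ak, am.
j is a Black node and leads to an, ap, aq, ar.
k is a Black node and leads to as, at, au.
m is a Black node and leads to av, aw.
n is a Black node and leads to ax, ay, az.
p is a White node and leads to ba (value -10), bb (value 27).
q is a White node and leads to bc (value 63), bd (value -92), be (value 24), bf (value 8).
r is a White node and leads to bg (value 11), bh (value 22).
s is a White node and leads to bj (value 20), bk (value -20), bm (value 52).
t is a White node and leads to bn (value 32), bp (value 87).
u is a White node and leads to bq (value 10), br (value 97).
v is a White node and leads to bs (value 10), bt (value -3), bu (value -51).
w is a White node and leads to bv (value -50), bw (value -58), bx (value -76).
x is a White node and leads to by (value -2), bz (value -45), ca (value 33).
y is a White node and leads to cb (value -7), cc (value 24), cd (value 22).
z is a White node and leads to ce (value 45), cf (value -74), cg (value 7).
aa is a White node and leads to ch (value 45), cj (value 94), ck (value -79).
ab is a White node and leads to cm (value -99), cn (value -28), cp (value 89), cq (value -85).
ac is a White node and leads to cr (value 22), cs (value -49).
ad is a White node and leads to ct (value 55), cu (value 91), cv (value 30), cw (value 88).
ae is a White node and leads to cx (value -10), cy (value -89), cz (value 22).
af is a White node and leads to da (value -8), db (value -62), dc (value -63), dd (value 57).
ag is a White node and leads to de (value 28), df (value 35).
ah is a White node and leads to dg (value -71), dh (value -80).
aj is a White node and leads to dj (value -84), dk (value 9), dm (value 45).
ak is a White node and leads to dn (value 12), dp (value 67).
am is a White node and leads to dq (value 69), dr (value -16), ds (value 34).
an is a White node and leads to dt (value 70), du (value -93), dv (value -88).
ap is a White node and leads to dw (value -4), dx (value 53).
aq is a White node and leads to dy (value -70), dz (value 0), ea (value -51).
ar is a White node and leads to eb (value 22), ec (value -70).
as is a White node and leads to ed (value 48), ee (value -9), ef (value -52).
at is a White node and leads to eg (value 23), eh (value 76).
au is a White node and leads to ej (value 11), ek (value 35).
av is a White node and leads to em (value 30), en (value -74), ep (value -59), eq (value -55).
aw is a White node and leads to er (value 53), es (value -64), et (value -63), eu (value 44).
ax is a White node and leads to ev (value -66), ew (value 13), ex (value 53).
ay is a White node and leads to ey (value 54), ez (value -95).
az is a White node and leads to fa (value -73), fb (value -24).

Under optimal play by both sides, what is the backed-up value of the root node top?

24

p (White): max(-10, 27) = 27
q (White): max(63, -92, 24, 8) = 63
a (Black): min(27, 63) = 27
r (White): max(11, 22) = 22
s (White): max(20, -20, 52) = 52
t (White): max(32, 87) = 87
b (Black): min(22, 52, 87) = 22
u (White): max(10, 97) = 97
v (White): max(10, -3, -51) = 10
w (White): max(-50, -58, -76) = -50
c (Black): min(97, 10, -50) = -50
Alpha (White): max(27, 22, -50) = 27
x (White): max(-2, -45, 33) = 33
y (White): max(-7, 24, 22) = 24
z (White): max(45, -74, 7) = 45
d (Black): min(33, 24, 45) = 24
aa (White): max(45, 94, -79) = 94
ab (White): max(-99, -28, 89, -85) = 89
ac (White): max(22, -49) = 22
e (Black): min(94, 89, 22) = 22
Beta (White): max(24, 22) = 24
ad (White): max(55, 91, 30, 88) = 91
ae (White): max(-10, -89, 22) = 22
af (White): max(-8, -62, -63, 57) = 57
f (Black): min(91, 22, 57) = 22
ag (White): max(28, 35) = 35
ah (White): max(-71, -80) = -71
aj (White): max(-84, 9, 45) = 45
g (Black): min(35, -71, 45) = -71
ak (White): max(12, 67) = 67
am (White): max(69, -16, 34) = 69
h (Black): min(67, 69) = 67
an (White): max(70, -93, -88) = 70
ap (White): max(-4, 53) = 53
aq (White): max(-70, 0, -51) = 0
ar (White): max(22, -70) = 22
j (Black): min(70, 53, 0, 22) = 0
Gamma (White): max(22, -71, 67, 0) = 67
as (White): max(48, -9, -52) = 48
at (White): max(23, 76) = 76
au (White): max(11, 35) = 35
k (Black): min(48, 76, 35) = 35
av (White): max(30, -74, -59, -55) = 30
aw (White): max(53, -64, -63, 44) = 53
m (Black): min(30, 53) = 30
ax (White): max(-66, 13, 53) = 53
ay (White): max(54, -95) = 54
az (White): max(-73, -24) = -24
n (Black): min(53, 54, -24) = -24
Delta (White): max(35, 30, -24) = 35
top (Black): min(27, 24, 67, 35) = 24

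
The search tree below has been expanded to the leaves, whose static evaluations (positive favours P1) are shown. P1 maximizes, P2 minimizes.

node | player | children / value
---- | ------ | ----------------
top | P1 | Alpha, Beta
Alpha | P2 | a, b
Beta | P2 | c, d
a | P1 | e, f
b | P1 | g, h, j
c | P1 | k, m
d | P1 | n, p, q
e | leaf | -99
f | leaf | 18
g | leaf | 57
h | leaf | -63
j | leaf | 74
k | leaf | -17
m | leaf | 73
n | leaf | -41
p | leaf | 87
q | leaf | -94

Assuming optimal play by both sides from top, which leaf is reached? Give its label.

a (P1): max(-99, 18) = 18
b (P1): max(57, -63, 74) = 74
Alpha (P2): min(18, 74) = 18
c (P1): max(-17, 73) = 73
d (P1): max(-41, 87, -94) = 87
Beta (P2): min(73, 87) = 73
top (P1): max(18, 73) = 73
At top, P1 picks Beta (highest: 73).
At Beta, P2 picks c (lowest: 73).
At c, P1 picks m (highest: 73).
Terminal value 73.

m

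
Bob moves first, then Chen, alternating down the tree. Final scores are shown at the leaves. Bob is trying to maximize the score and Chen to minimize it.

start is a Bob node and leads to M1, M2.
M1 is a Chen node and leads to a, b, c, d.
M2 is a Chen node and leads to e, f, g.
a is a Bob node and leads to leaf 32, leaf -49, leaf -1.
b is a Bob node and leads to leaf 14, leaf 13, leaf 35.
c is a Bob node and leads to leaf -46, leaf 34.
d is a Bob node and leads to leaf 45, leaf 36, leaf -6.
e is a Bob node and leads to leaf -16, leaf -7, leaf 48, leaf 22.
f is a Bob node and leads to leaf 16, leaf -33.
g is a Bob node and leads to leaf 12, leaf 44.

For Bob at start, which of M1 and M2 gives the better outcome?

a (Bob): max(32, -49, -1) = 32
b (Bob): max(14, 13, 35) = 35
c (Bob): max(-46, 34) = 34
d (Bob): max(45, 36, -6) = 45
M1 (Chen): min(32, 35, 34, 45) = 32
e (Bob): max(-16, -7, 48, 22) = 48
f (Bob): max(16, -33) = 16
g (Bob): max(12, 44) = 44
M2 (Chen): min(48, 16, 44) = 16
Bob prefers the higher value; M1=32, M2=16. M1 is better since 32 > 16.

M1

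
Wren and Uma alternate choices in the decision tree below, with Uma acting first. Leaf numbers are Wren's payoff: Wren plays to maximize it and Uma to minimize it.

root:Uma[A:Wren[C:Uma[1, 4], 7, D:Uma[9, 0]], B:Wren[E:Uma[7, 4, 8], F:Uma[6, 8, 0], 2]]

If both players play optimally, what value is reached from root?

4

C (Uma): min(1, 4) = 1
D (Uma): min(9, 0) = 0
A (Wren): max(1, 7, 0) = 7
E (Uma): min(7, 4, 8) = 4
F (Uma): min(6, 8, 0) = 0
B (Wren): max(4, 0, 2) = 4
root (Uma): min(7, 4) = 4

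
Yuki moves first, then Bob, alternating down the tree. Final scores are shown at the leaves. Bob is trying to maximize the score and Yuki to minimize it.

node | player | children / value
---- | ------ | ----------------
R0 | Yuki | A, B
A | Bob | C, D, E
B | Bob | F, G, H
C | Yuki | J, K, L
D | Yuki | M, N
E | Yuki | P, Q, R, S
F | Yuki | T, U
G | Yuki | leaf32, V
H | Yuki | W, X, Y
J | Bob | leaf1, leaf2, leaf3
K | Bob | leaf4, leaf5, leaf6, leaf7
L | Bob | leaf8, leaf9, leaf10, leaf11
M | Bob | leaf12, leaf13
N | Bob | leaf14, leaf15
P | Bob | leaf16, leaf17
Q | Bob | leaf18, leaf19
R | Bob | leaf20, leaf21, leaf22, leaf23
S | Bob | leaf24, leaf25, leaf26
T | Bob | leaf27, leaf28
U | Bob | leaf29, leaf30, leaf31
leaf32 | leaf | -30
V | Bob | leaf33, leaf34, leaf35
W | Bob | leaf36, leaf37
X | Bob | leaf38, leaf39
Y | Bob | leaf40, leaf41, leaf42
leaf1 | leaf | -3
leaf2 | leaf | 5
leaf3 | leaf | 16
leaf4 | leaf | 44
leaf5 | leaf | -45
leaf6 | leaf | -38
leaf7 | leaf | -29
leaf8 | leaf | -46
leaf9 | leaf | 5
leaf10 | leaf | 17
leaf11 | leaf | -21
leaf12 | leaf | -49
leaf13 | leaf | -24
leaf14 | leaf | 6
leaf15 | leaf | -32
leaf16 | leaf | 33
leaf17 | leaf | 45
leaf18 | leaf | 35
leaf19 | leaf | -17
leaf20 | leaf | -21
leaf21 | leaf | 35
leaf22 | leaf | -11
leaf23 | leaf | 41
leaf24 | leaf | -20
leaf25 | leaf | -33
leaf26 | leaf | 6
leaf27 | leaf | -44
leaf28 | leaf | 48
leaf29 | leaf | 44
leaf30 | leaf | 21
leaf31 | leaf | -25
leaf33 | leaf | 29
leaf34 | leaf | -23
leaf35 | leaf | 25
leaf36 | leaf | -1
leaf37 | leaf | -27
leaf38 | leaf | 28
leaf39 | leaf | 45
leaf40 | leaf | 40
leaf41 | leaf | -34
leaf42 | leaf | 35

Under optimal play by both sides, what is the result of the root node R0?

16

J (Bob): max(-3, 5, 16) = 16
K (Bob): max(44, -45, -38, -29) = 44
L (Bob): max(-46, 5, 17, -21) = 17
C (Yuki): min(16, 44, 17) = 16
M (Bob): max(-49, -24) = -24
N (Bob): max(6, -32) = 6
D (Yuki): min(-24, 6) = -24
P (Bob): max(33, 45) = 45
Q (Bob): max(35, -17) = 35
R (Bob): max(-21, 35, -11, 41) = 41
S (Bob): max(-20, -33, 6) = 6
E (Yuki): min(45, 35, 41, 6) = 6
A (Bob): max(16, -24, 6) = 16
T (Bob): max(-44, 48) = 48
U (Bob): max(44, 21, -25) = 44
F (Yuki): min(48, 44) = 44
V (Bob): max(29, -23, 25) = 29
G (Yuki): min(-30, 29) = -30
W (Bob): max(-1, -27) = -1
X (Bob): max(28, 45) = 45
Y (Bob): max(40, -34, 35) = 40
H (Yuki): min(-1, 45, 40) = -1
B (Bob): max(44, -30, -1) = 44
R0 (Yuki): min(16, 44) = 16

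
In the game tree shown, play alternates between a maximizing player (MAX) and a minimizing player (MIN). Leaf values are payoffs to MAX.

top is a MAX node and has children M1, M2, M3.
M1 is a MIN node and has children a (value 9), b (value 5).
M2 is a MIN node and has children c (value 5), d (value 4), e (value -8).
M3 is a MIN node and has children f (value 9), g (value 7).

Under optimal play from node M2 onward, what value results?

M2 (MIN): min(5, 4, -8) = -8

-8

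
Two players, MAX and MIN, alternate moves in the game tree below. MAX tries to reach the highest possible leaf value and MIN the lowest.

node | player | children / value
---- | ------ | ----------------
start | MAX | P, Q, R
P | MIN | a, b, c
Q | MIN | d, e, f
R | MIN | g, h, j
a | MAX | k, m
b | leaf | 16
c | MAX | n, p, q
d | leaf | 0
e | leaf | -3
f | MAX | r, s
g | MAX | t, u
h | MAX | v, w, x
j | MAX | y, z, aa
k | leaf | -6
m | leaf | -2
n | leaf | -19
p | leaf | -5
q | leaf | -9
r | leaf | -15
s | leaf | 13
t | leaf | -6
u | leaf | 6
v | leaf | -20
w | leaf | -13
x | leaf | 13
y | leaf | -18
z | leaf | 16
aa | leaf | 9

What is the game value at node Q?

-3

f (MAX): max(-15, 13) = 13
Q (MIN): min(0, -3, 13) = -3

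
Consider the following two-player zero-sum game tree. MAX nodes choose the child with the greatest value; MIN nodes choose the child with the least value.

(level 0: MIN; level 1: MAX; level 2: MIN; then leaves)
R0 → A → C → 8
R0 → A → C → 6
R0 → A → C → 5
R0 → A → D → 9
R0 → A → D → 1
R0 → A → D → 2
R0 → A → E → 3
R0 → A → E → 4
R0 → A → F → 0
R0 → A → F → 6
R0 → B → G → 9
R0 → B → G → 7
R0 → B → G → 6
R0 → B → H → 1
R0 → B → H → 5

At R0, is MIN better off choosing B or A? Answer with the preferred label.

G (MIN): min(9, 7, 6) = 6
H (MIN): min(1, 5) = 1
B (MAX): max(6, 1) = 6
C (MIN): min(8, 6, 5) = 5
D (MIN): min(9, 1, 2) = 1
E (MIN): min(3, 4) = 3
F (MIN): min(0, 6) = 0
A (MAX): max(5, 1, 3, 0) = 5
MIN prefers the lower value; B=6, A=5. A is better since 5 < 6.

A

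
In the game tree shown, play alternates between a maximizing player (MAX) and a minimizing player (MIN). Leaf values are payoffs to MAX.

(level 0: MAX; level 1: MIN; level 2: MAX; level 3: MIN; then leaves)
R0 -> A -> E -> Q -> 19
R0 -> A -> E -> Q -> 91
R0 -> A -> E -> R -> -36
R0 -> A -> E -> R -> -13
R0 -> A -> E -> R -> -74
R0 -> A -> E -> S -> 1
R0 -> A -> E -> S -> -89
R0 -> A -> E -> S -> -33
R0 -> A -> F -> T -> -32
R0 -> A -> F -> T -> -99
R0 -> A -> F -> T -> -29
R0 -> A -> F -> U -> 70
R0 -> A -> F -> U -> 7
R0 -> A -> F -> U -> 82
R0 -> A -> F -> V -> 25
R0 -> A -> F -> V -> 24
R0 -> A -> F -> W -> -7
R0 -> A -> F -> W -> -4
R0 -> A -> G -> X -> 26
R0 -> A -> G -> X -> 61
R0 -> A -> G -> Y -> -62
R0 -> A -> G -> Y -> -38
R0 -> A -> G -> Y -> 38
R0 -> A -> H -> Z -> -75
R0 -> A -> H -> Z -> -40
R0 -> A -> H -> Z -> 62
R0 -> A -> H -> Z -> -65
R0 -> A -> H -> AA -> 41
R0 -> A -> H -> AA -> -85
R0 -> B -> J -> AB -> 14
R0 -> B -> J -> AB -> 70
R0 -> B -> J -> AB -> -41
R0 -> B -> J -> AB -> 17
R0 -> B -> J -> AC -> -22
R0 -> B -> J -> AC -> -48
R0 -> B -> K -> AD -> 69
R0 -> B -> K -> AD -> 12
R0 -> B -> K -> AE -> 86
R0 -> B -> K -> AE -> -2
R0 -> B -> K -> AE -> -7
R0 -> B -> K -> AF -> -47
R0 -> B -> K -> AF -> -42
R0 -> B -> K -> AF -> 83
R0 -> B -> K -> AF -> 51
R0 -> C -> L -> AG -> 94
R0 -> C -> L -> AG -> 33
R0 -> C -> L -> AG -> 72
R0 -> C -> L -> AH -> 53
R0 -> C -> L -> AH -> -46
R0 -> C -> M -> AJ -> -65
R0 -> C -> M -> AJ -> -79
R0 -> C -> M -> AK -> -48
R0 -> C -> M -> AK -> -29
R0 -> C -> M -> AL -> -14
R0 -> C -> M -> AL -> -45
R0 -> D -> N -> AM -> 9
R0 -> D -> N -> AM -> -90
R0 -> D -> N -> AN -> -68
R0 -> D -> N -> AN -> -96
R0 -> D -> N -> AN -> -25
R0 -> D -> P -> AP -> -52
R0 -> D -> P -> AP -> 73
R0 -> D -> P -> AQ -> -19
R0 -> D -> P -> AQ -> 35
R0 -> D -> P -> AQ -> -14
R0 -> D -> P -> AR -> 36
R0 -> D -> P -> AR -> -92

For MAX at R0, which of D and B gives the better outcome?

B

AM (MIN): min(9, -90) = -90
AN (MIN): min(-68, -96, -25) = -96
N (MAX): max(-90, -96) = -90
AP (MIN): min(-52, 73) = -52
AQ (MIN): min(-19, 35, -14) = -19
AR (MIN): min(36, -92) = -92
P (MAX): max(-52, -19, -92) = -19
D (MIN): min(-90, -19) = -90
AB (MIN): min(14, 70, -41, 17) = -41
AC (MIN): min(-22, -48) = -48
J (MAX): max(-41, -48) = -41
AD (MIN): min(69, 12) = 12
AE (MIN): min(86, -2, -7) = -7
AF (MIN): min(-47, -42, 83, 51) = -47
K (MAX): max(12, -7, -47) = 12
B (MIN): min(-41, 12) = -41
MAX prefers the higher value; D=-90, B=-41. B is better since -41 > -90.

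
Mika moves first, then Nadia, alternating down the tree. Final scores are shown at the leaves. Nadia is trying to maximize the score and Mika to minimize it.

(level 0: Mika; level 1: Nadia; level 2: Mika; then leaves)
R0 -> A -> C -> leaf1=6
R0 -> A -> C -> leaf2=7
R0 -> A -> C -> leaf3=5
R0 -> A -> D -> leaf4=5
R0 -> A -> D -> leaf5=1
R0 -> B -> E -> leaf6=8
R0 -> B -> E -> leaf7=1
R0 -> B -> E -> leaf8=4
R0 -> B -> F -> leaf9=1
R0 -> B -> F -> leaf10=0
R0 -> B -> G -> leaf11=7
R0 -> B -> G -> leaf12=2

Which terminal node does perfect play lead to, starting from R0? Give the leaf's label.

leaf12

C (Mika): min(6, 7, 5) = 5
D (Mika): min(5, 1) = 1
A (Nadia): max(5, 1) = 5
E (Mika): min(8, 1, 4) = 1
F (Mika): min(1, 0) = 0
G (Mika): min(7, 2) = 2
B (Nadia): max(1, 0, 2) = 2
R0 (Mika): min(5, 2) = 2
At R0, Mika picks B (lowest: 2).
At B, Nadia picks G (highest: 2).
At G, Mika picks leaf12 (lowest: 2).
Terminal value 2.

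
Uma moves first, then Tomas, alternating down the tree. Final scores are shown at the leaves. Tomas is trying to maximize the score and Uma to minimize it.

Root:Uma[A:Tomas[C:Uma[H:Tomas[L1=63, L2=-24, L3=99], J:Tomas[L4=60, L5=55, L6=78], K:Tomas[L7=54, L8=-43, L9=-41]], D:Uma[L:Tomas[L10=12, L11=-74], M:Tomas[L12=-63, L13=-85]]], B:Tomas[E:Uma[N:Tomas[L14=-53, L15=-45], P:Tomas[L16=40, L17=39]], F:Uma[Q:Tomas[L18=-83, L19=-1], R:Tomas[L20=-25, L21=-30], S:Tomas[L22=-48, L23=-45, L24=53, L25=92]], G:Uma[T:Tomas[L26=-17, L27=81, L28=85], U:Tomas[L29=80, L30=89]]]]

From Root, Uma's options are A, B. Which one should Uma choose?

A

H (Tomas): max(63, -24, 99) = 99
J (Tomas): max(60, 55, 78) = 78
K (Tomas): max(54, -43, -41) = 54
C (Uma): min(99, 78, 54) = 54
L (Tomas): max(12, -74) = 12
M (Tomas): max(-63, -85) = -63
D (Uma): min(12, -63) = -63
A (Tomas): max(54, -63) = 54
N (Tomas): max(-53, -45) = -45
P (Tomas): max(40, 39) = 40
E (Uma): min(-45, 40) = -45
Q (Tomas): max(-83, -1) = -1
R (Tomas): max(-25, -30) = -25
S (Tomas): max(-48, -45, 53, 92) = 92
F (Uma): min(-1, -25, 92) = -25
T (Tomas): max(-17, 81, 85) = 85
U (Tomas): max(80, 89) = 89
G (Uma): min(85, 89) = 85
B (Tomas): max(-45, -25, 85) = 85
Root (Uma): min(54, 85) = 54
Uma at Root wants the lowest of {A=54, B=85}, so chooses A.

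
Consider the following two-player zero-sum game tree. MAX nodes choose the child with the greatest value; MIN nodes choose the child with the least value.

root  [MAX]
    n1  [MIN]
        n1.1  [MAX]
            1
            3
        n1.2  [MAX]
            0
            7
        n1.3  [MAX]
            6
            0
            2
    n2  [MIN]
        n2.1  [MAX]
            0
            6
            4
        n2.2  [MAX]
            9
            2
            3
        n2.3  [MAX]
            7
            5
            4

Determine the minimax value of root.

n1.1 (MAX): max(1, 3) = 3
n1.2 (MAX): max(0, 7) = 7
n1.3 (MAX): max(6, 0, 2) = 6
n1 (MIN): min(3, 7, 6) = 3
n2.1 (MAX): max(0, 6, 4) = 6
n2.2 (MAX): max(9, 2, 3) = 9
n2.3 (MAX): max(7, 5, 4) = 7
n2 (MIN): min(6, 9, 7) = 6
root (MAX): max(3, 6) = 6

6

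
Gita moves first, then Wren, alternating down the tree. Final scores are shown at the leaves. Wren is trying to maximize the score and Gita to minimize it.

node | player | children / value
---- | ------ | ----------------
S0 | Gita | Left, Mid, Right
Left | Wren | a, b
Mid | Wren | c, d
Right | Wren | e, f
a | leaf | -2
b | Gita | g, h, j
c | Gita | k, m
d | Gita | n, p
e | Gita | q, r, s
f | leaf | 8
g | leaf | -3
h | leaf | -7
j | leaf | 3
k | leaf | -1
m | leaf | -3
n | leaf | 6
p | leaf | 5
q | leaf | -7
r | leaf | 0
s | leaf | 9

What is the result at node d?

5

d (Gita): min(6, 5) = 5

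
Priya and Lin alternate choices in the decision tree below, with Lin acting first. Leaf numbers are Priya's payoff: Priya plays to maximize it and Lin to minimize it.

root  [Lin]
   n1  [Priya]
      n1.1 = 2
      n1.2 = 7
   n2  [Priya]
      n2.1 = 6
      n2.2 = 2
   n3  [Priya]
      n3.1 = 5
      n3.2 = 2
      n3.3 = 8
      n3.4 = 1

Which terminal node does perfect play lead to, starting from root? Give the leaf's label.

n1 (Priya): max(2, 7) = 7
n2 (Priya): max(6, 2) = 6
n3 (Priya): max(5, 2, 8, 1) = 8
root (Lin): min(7, 6, 8) = 6
At root, Lin picks n2 (lowest: 6).
At n2, Priya picks n2.1 (highest: 6).
Terminal value 6.

n2.1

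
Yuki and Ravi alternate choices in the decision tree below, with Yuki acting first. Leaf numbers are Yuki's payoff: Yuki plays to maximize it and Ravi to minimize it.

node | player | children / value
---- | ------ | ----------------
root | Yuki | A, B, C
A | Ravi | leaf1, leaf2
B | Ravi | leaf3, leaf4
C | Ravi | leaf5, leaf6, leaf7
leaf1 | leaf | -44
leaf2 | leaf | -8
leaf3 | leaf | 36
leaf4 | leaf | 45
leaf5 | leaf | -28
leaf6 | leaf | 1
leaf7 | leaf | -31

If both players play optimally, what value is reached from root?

36

A (Ravi): min(-44, -8) = -44
B (Ravi): min(36, 45) = 36
C (Ravi): min(-28, 1, -31) = -31
root (Yuki): max(-44, 36, -31) = 36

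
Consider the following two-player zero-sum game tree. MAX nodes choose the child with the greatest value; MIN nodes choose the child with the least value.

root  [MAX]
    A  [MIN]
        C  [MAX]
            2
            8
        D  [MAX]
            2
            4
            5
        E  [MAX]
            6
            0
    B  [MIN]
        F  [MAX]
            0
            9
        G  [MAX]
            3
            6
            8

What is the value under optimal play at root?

C (MAX): max(2, 8) = 8
D (MAX): max(2, 4, 5) = 5
E (MAX): max(6, 0) = 6
A (MIN): min(8, 5, 6) = 5
F (MAX): max(0, 9) = 9
G (MAX): max(3, 6, 8) = 8
B (MIN): min(9, 8) = 8
root (MAX): max(5, 8) = 8

8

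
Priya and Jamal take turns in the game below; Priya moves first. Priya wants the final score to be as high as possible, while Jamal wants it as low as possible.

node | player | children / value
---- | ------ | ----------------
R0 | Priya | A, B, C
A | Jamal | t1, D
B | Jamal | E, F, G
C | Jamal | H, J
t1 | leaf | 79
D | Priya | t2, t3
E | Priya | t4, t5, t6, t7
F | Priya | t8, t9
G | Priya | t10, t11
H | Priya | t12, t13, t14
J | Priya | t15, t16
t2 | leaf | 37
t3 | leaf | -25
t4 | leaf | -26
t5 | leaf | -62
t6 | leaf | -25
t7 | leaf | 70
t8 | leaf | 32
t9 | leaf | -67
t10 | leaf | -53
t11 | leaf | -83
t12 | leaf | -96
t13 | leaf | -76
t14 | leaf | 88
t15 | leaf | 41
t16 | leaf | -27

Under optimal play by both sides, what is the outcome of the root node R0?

41

D (Priya): max(37, -25) = 37
A (Jamal): min(79, 37) = 37
E (Priya): max(-26, -62, -25, 70) = 70
F (Priya): max(32, -67) = 32
G (Priya): max(-53, -83) = -53
B (Jamal): min(70, 32, -53) = -53
H (Priya): max(-96, -76, 88) = 88
J (Priya): max(41, -27) = 41
C (Jamal): min(88, 41) = 41
R0 (Priya): max(37, -53, 41) = 41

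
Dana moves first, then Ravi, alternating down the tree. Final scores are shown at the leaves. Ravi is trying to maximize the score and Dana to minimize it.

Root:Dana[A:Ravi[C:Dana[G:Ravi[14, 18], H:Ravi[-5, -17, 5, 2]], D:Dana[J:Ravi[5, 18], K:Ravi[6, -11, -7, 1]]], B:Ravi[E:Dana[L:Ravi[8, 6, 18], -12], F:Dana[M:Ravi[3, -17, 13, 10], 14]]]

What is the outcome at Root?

G (Ravi): max(14, 18) = 18
H (Ravi): max(-5, -17, 5, 2) = 5
C (Dana): min(18, 5) = 5
J (Ravi): max(5, 18) = 18
K (Ravi): max(6, -11, -7, 1) = 6
D (Dana): min(18, 6) = 6
A (Ravi): max(5, 6) = 6
L (Ravi): max(8, 6, 18) = 18
E (Dana): min(18, -12) = -12
M (Ravi): max(3, -17, 13, 10) = 13
F (Dana): min(13, 14) = 13
B (Ravi): max(-12, 13) = 13
Root (Dana): min(6, 13) = 6

6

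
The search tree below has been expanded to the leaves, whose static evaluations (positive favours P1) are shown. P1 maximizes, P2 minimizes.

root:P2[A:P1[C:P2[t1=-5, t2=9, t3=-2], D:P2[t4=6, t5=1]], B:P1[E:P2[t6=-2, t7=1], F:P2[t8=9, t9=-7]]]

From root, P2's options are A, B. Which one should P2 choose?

C (P2): min(-5, 9, -2) = -5
D (P2): min(6, 1) = 1
A (P1): max(-5, 1) = 1
E (P2): min(-2, 1) = -2
F (P2): min(9, -7) = -7
B (P1): max(-2, -7) = -2
root (P2): min(1, -2) = -2
P2 at root wants the lowest of {A=1, B=-2}, so chooses B.

B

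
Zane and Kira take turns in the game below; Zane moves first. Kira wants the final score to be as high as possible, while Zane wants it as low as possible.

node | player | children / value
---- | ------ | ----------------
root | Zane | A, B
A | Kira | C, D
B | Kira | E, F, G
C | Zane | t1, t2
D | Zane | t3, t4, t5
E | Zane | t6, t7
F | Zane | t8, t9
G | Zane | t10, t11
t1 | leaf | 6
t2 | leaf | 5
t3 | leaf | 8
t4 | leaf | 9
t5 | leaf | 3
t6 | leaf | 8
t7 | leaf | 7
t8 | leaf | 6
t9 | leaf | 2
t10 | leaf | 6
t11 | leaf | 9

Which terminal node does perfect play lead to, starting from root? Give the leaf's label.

t2

C (Zane): min(6, 5) = 5
D (Zane): min(8, 9, 3) = 3
A (Kira): max(5, 3) = 5
E (Zane): min(8, 7) = 7
F (Zane): min(6, 2) = 2
G (Zane): min(6, 9) = 6
B (Kira): max(7, 2, 6) = 7
root (Zane): min(5, 7) = 5
At root, Zane picks A (lowest: 5).
At A, Kira picks C (highest: 5).
At C, Zane picks t2 (lowest: 5).
Terminal value 5.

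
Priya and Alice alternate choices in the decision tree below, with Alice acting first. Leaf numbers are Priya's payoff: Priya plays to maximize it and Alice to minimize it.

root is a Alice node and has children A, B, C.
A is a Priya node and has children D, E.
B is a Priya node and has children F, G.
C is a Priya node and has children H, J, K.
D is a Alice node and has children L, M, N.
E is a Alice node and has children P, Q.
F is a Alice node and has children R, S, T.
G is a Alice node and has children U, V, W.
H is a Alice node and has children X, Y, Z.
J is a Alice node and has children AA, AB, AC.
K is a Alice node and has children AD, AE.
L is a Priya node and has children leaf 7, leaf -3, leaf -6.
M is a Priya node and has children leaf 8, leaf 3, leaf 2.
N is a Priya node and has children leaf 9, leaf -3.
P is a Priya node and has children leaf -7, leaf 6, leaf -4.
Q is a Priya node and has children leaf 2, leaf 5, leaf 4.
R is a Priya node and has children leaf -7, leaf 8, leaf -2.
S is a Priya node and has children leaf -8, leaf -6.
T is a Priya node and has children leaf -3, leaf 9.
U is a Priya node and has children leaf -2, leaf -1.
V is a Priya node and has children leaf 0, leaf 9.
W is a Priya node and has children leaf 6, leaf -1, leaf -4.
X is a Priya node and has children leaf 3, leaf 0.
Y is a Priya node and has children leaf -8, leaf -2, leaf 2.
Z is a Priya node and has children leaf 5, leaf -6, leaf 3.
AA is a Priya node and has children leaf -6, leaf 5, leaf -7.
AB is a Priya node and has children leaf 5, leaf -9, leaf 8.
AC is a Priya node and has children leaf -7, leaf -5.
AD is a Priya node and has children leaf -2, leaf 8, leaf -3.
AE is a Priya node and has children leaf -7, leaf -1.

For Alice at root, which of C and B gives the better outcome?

X (Priya): max(3, 0) = 3
Y (Priya): max(-8, -2, 2) = 2
Z (Priya): max(5, -6, 3) = 5
H (Alice): min(3, 2, 5) = 2
AA (Priya): max(-6, 5, -7) = 5
AB (Priya): max(5, -9, 8) = 8
AC (Priya): max(-7, -5) = -5
J (Alice): min(5, 8, -5) = -5
AD (Priya): max(-2, 8, -3) = 8
AE (Priya): max(-7, -1) = -1
K (Alice): min(8, -1) = -1
C (Priya): max(2, -5, -1) = 2
R (Priya): max(-7, 8, -2) = 8
S (Priya): max(-8, -6) = -6
T (Priya): max(-3, 9) = 9
F (Alice): min(8, -6, 9) = -6
U (Priya): max(-2, -1) = -1
V (Priya): max(0, 9) = 9
W (Priya): max(6, -1, -4) = 6
G (Alice): min(-1, 9, 6) = -1
B (Priya): max(-6, -1) = -1
Alice prefers the lower value; C=2, B=-1. B is better since -1 < 2.

B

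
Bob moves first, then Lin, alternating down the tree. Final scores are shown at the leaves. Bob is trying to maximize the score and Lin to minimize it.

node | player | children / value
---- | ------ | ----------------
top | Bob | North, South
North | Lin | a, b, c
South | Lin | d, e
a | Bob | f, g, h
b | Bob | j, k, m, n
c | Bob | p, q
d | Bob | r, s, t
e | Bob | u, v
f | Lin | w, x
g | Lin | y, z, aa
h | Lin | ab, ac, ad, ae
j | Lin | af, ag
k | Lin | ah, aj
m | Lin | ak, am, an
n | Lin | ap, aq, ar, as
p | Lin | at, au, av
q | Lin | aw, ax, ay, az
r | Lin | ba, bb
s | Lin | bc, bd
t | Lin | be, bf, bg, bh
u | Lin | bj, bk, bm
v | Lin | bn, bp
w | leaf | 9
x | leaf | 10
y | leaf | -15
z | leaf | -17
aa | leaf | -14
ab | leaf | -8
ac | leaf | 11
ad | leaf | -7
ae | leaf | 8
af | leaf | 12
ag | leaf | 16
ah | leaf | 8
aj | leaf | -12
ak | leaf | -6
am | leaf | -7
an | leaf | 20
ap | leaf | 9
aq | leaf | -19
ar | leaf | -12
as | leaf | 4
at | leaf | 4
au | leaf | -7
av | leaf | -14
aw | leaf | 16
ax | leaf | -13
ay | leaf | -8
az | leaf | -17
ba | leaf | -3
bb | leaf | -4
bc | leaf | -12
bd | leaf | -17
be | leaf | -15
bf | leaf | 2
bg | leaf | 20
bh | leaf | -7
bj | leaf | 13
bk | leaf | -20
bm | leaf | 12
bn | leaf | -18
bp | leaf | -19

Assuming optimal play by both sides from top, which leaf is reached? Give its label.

f (Lin): min(9, 10) = 9
g (Lin): min(-15, -17, -14) = -17
h (Lin): min(-8, 11, -7, 8) = -8
a (Bob): max(9, -17, -8) = 9
j (Lin): min(12, 16) = 12
k (Lin): min(8, -12) = -12
m (Lin): min(-6, -7, 20) = -7
n (Lin): min(9, -19, -12, 4) = -19
b (Bob): max(12, -12, -7, -19) = 12
p (Lin): min(4, -7, -14) = -14
q (Lin): min(16, -13, -8, -17) = -17
c (Bob): max(-14, -17) = -14
North (Lin): min(9, 12, -14) = -14
r (Lin): min(-3, -4) = -4
s (Lin): min(-12, -17) = -17
t (Lin): min(-15, 2, 20, -7) = -15
d (Bob): max(-4, -17, -15) = -4
u (Lin): min(13, -20, 12) = -20
v (Lin): min(-18, -19) = -19
e (Bob): max(-20, -19) = -19
South (Lin): min(-4, -19) = -19
top (Bob): max(-14, -19) = -14
At top, Bob picks North (highest: -14).
At North, Lin picks c (lowest: -14).
At c, Bob picks p (highest: -14).
At p, Lin picks av (lowest: -14).
Terminal value -14.

av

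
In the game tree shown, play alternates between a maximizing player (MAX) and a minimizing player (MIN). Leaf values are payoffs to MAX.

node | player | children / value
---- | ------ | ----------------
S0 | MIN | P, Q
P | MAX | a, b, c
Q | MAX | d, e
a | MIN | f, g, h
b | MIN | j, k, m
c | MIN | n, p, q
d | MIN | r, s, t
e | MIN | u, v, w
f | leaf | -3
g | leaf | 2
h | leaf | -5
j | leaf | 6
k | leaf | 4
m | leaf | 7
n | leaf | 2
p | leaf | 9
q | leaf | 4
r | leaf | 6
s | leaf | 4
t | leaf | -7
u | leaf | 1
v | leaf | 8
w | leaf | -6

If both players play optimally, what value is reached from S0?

-6

a (MIN): min(-3, 2, -5) = -5
b (MIN): min(6, 4, 7) = 4
c (MIN): min(2, 9, 4) = 2
P (MAX): max(-5, 4, 2) = 4
d (MIN): min(6, 4, -7) = -7
e (MIN): min(1, 8, -6) = -6
Q (MAX): max(-7, -6) = -6
S0 (MIN): min(4, -6) = -6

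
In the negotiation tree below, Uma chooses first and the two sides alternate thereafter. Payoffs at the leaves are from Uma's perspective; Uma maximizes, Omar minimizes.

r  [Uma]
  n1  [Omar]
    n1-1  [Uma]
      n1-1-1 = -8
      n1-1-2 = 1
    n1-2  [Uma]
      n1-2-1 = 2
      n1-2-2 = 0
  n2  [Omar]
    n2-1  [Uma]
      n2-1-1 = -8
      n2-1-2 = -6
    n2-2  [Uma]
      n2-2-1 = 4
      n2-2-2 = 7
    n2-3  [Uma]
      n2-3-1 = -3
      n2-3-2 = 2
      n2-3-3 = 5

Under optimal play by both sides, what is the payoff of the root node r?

n1-1 (Uma): max(-8, 1) = 1
n1-2 (Uma): max(2, 0) = 2
n1 (Omar): min(1, 2) = 1
n2-1 (Uma): max(-8, -6) = -6
n2-2 (Uma): max(4, 7) = 7
n2-3 (Uma): max(-3, 2, 5) = 5
n2 (Omar): min(-6, 7, 5) = -6
r (Uma): max(1, -6) = 1

1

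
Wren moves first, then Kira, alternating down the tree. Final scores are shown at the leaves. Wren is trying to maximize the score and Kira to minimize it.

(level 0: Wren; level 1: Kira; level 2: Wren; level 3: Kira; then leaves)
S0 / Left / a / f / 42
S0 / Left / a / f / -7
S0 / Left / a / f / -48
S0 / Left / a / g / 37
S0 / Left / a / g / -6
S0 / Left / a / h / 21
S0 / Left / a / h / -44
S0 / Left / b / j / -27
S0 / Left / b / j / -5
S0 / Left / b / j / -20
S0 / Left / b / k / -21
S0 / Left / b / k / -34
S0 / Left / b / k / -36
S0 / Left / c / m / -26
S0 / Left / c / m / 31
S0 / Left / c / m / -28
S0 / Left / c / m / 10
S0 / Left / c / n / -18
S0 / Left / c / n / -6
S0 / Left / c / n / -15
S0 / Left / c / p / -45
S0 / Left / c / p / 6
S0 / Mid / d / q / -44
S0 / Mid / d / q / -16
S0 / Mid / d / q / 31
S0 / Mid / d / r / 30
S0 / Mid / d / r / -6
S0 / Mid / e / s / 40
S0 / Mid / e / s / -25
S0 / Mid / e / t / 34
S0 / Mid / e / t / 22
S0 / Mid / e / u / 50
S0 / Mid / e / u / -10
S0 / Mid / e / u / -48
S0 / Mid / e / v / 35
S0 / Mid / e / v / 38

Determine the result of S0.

-6

f (Kira): min(42, -7, -48) = -48
g (Kira): min(37, -6) = -6
h (Kira): min(21, -44) = -44
a (Wren): max(-48, -6, -44) = -6
j (Kira): min(-27, -5, -20) = -27
k (Kira): min(-21, -34, -36) = -36
b (Wren): max(-27, -36) = -27
m (Kira): min(-26, 31, -28, 10) = -28
n (Kira): min(-18, -6, -15) = -18
p (Kira): min(-45, 6) = -45
c (Wren): max(-28, -18, -45) = -18
Left (Kira): min(-6, -27, -18) = -27
q (Kira): min(-44, -16, 31) = -44
r (Kira): min(30, -6) = -6
d (Wren): max(-44, -6) = -6
s (Kira): min(40, -25) = -25
t (Kira): min(34, 22) = 22
u (Kira): min(50, -10, -48) = -48
v (Kira): min(35, 38) = 35
e (Wren): max(-25, 22, -48, 35) = 35
Mid (Kira): min(-6, 35) = -6
S0 (Wren): max(-27, -6) = -6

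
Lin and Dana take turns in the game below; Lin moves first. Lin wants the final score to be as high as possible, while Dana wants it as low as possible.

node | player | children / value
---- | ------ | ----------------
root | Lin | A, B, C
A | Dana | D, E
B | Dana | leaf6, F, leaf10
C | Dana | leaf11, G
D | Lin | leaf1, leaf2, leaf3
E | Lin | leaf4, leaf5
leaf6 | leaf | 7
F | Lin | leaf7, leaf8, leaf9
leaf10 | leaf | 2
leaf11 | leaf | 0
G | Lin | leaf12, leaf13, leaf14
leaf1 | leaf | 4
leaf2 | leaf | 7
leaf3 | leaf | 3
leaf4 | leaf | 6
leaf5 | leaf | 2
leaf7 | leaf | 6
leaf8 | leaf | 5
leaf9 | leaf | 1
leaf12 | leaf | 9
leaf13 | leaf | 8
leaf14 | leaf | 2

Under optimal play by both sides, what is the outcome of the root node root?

6

D (Lin): max(4, 7, 3) = 7
E (Lin): max(6, 2) = 6
A (Dana): min(7, 6) = 6
F (Lin): max(6, 5, 1) = 6
B (Dana): min(7, 6, 2) = 2
G (Lin): max(9, 8, 2) = 9
C (Dana): min(0, 9) = 0
root (Lin): max(6, 2, 0) = 6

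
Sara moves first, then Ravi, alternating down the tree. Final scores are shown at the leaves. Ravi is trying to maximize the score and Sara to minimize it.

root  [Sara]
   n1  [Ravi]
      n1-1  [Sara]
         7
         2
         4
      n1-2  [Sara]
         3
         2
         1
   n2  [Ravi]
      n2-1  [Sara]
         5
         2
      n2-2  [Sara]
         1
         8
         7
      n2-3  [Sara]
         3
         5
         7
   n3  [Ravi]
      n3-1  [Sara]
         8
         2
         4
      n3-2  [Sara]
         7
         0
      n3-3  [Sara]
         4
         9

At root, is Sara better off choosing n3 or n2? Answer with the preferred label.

n3-1 (Sara): min(8, 2, 4) = 2
n3-2 (Sara): min(7, 0) = 0
n3-3 (Sara): min(4, 9) = 4
n3 (Ravi): max(2, 0, 4) = 4
n2-1 (Sara): min(5, 2) = 2
n2-2 (Sara): min(1, 8, 7) = 1
n2-3 (Sara): min(3, 5, 7) = 3
n2 (Ravi): max(2, 1, 3) = 3
Sara prefers the lower value; n3=4, n2=3. n2 is better since 3 < 4.

n2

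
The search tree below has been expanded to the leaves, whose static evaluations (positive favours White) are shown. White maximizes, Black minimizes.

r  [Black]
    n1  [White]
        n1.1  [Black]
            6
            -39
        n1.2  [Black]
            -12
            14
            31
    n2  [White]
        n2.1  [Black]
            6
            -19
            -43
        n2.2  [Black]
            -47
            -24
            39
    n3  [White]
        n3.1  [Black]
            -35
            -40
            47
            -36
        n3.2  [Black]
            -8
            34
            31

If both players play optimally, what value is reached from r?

-43

n1.1 (Black): min(6, -39) = -39
n1.2 (Black): min(-12, 14, 31) = -12
n1 (White): max(-39, -12) = -12
n2.1 (Black): min(6, -19, -43) = -43
n2.2 (Black): min(-47, -24, 39) = -47
n2 (White): max(-43, -47) = -43
n3.1 (Black): min(-35, -40, 47, -36) = -40
n3.2 (Black): min(-8, 34, 31) = -8
n3 (White): max(-40, -8) = -8
r (Black): min(-12, -43, -8) = -43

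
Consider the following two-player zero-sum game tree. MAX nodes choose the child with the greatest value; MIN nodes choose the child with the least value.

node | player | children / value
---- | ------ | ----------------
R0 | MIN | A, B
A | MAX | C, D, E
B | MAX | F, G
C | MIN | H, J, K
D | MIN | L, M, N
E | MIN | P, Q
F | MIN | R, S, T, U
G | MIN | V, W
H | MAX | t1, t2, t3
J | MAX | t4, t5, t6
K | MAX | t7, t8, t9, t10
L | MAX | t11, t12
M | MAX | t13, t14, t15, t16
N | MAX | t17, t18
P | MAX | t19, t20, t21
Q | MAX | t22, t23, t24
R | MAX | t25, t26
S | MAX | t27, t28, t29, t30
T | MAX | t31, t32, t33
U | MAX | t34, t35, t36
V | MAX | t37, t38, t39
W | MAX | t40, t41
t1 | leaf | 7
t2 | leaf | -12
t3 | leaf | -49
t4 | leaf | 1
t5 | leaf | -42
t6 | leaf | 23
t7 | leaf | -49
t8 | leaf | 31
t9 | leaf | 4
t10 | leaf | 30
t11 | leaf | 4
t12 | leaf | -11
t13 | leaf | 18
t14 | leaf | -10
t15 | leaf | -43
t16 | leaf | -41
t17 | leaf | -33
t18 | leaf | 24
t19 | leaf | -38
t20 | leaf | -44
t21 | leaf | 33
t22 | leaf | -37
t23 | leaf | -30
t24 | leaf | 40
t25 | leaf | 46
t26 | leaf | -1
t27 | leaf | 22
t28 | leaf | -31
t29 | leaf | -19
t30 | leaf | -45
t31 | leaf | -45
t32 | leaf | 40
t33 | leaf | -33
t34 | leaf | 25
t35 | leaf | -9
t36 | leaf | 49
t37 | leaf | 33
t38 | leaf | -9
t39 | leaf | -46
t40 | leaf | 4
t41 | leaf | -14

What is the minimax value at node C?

H (MAX): max(7, -12, -49) = 7
J (MAX): max(1, -42, 23) = 23
K (MAX): max(-49, 31, 4, 30) = 31
C (MIN): min(7, 23, 31) = 7

7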